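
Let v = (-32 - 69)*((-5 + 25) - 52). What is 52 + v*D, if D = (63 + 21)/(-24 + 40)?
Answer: 17020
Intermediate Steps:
D = 21/4 (D = 84/16 = 84*(1/16) = 21/4 ≈ 5.2500)
v = 3232 (v = -101*(20 - 52) = -101*(-32) = 3232)
52 + v*D = 52 + 3232*(21/4) = 52 + 16968 = 17020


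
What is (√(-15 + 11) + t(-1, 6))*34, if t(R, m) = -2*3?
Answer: -204 + 68*I ≈ -204.0 + 68.0*I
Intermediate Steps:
t(R, m) = -6
(√(-15 + 11) + t(-1, 6))*34 = (√(-15 + 11) - 6)*34 = (√(-4) - 6)*34 = (2*I - 6)*34 = (-6 + 2*I)*34 = -204 + 68*I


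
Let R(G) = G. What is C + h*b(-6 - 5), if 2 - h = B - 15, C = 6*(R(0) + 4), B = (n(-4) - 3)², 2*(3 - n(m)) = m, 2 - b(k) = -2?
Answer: 76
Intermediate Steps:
b(k) = 4 (b(k) = 2 - 1*(-2) = 2 + 2 = 4)
n(m) = 3 - m/2
B = 4 (B = ((3 - ½*(-4)) - 3)² = ((3 + 2) - 3)² = (5 - 3)² = 2² = 4)
C = 24 (C = 6*(0 + 4) = 6*4 = 24)
h = 13 (h = 2 - (4 - 15) = 2 - 1*(-11) = 2 + 11 = 13)
C + h*b(-6 - 5) = 24 + 13*4 = 24 + 52 = 76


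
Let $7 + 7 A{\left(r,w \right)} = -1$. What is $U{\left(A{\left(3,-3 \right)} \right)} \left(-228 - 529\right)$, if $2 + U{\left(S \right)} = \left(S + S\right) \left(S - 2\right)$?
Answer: $- \frac{192278}{49} \approx -3924.0$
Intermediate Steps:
$A{\left(r,w \right)} = - \frac{8}{7}$ ($A{\left(r,w \right)} = -1 + \frac{1}{7} \left(-1\right) = -1 - \frac{1}{7} = - \frac{8}{7}$)
$U{\left(S \right)} = -2 + 2 S \left(-2 + S\right)$ ($U{\left(S \right)} = -2 + \left(S + S\right) \left(S - 2\right) = -2 + 2 S \left(-2 + S\right)$)
$U{\left(A{\left(3,-3 \right)} \right)} \left(-228 - 529\right) = \left(-2 - - \frac{32}{7} + 2 \left(- \frac{8}{7}\right)^{2}\right) \left(-228 - 529\right) = \left(-2 + \frac{32}{7} + 2 \cdot \frac{64}{49}\right) \left(-757\right) = \left(-2 + \frac{32}{7} + \frac{128}{49}\right) \left(-757\right) = \frac{254}{49} \left(-757\right) = - \frac{192278}{49}$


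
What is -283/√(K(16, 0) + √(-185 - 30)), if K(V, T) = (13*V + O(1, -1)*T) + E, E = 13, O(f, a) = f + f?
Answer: -283/√(221 + I*√215) ≈ -19.005 + 0.62979*I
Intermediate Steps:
O(f, a) = 2*f
K(V, T) = 13 + 2*T + 13*V (K(V, T) = (13*V + (2*1)*T) + 13 = (13*V + 2*T) + 13 = (2*T + 13*V) + 13 = 13 + 2*T + 13*V)
-283/√(K(16, 0) + √(-185 - 30)) = -283/√((13 + 2*0 + 13*16) + √(-185 - 30)) = -283/√((13 + 0 + 208) + √(-215)) = -283/√(221 + I*√215)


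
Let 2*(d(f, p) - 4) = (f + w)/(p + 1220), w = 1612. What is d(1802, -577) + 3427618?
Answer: 2203962653/643 ≈ 3.4276e+6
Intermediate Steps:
d(f, p) = 4 + (1612 + f)/(2*(1220 + p)) (d(f, p) = 4 + ((f + 1612)/(p + 1220))/2 = 4 + ((1612 + f)/(1220 + p))/2 = 4 + (1612 + f)/(2*(1220 + p)))
d(1802, -577) + 3427618 = (11372 + 1802 + 8*(-577))/(2*(1220 - 577)) + 3427618 = (1/2)*(11372 + 1802 - 4616)/643 + 3427618 = (1/2)*(1/643)*8558 + 3427618 = 4279/643 + 3427618 = 2203962653/643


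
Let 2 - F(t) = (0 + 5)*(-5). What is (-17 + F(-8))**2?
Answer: 100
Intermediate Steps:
F(t) = 27 (F(t) = 2 - (0 + 5)*(-5) = 2 - 5*(-5) = 2 - 1*(-25) = 2 + 25 = 27)
(-17 + F(-8))**2 = (-17 + 27)**2 = 10**2 = 100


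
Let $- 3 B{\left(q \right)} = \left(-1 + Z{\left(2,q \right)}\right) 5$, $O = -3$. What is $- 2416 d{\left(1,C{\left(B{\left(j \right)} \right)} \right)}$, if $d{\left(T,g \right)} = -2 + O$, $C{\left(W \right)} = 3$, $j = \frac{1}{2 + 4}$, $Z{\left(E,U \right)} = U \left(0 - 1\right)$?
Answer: $12080$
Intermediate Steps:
$Z{\left(E,U \right)} = - U$ ($Z{\left(E,U \right)} = U \left(-1\right) = - U$)
$j = \frac{1}{6} \approx 0.16667$
$B{\left(q \right)} = \frac{5}{3} + \frac{5 q}{3}$ ($B{\left(q \right)} = - \frac{\left(-1 - q\right) 5}{3} = - \frac{-5 - 5 q}{3} = \frac{5}{3} + \frac{5 q}{3}$)
$d{\left(T,g \right)} = -5$ ($d{\left(T,g \right)} = -2 - 3 = -5$)
$- 2416 d{\left(1,C{\left(B{\left(j \right)} \right)} \right)} = \left(-2416\right) \left(-5\right) = 12080$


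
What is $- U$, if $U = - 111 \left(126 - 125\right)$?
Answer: $111$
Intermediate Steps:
$U = -111$ ($U = \left(-111\right) 1 = -111$)
$- U = \left(-1\right) \left(-111\right) = 111$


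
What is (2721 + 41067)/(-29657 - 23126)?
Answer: -43788/52783 ≈ -0.82959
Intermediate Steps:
(2721 + 41067)/(-29657 - 23126) = 43788/(-52783) = 43788*(-1/52783) = -43788/52783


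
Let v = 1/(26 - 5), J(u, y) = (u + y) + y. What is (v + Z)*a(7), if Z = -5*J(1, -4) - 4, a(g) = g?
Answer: 652/3 ≈ 217.33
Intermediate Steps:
J(u, y) = u + 2*y
v = 1/21 ≈ 0.047619
Z = 31 (Z = -5*(1 + 2*(-4)) - 4 = -5*(1 - 8) - 4 = -5*(-7) - 4 = 35 - 4 = 31)
(v + Z)*a(7) = (1/21 + 31)*7 = (652/21)*7 = 652/3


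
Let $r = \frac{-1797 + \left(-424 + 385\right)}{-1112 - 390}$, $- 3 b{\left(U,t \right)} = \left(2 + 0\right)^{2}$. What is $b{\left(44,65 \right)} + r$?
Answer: $- \frac{250}{2253} \approx -0.11096$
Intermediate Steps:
$b{\left(U,t \right)} = - \frac{4}{3}$ ($b{\left(U,t \right)} = - \frac{\left(2 + 0\right)^{2}}{3} = - \frac{2^{2}}{3} = \left(- \frac{1}{3}\right) 4 = - \frac{4}{3}$)
$r = \frac{918}{751}$ ($r = \frac{-1797 - 39}{-1502} = \left(-1836\right) \left(- \frac{1}{1502}\right) = \frac{918}{751} \approx 1.2224$)
$b{\left(44,65 \right)} + r = - \frac{4}{3} + \frac{918}{751} = - \frac{250}{2253}$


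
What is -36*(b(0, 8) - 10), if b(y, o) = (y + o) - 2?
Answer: 144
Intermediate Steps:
b(y, o) = -2 + o + y (b(y, o) = (o + y) - 2 = -2 + o + y)
-36*(b(0, 8) - 10) = -36*((-2 + 8 + 0) - 10) = -36*(6 - 10) = -36*(-4) = 144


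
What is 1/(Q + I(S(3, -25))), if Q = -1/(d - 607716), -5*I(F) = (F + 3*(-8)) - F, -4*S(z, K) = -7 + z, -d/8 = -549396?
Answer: 18937260/90898843 ≈ 0.20833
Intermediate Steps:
d = 4395168 (d = -8*(-549396) = 4395168)
S(z, K) = 7/4 - z/4 (S(z, K) = -(-7 + z)/4 = 7/4 - z/4)
I(F) = 24/5 (I(F) = -((F + 3*(-8)) - F)/5 = -((F - 24) - F)/5 = -((-24 + F) - F)/5 = -1/5*(-24) = 24/5)
Q = -1/3787452 (Q = -1/(4395168 - 607716) = -1/3787452 ≈ -2.6403e-7)
1/(Q + I(S(3, -25))) = 1/(-1/3787452 + 24/5) = 1/(90898843/18937260) = 18937260/90898843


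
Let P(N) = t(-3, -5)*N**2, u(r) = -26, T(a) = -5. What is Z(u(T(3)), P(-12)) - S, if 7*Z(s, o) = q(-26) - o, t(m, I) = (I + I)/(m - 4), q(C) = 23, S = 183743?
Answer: -9004686/49 ≈ -1.8377e+5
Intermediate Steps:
t(m, I) = 2*I/(-4 + m) (t(m, I) = (2*I)/(-4 + m) = 2*I/(-4 + m))
P(N) = 10*N**2/7 (P(N) = (2*(-5)/(-4 - 3))*N**2 = (2*(-5)/(-7))*N**2 = (2*(-5)*(-1/7))*N**2 = 10*N**2/7)
Z(s, o) = 23/7 - o/7 (Z(s, o) = (23 - o)/7 = 23/7 - o/7)
Z(u(T(3)), P(-12)) - S = (23/7 - 10*(-12)**2/49) - 1*183743 = (23/7 - 10*144/49) - 183743 = (23/7 - 1/7*1440/7) - 183743 = (23/7 - 1440/49) - 183743 = -1279/49 - 183743 = -9004686/49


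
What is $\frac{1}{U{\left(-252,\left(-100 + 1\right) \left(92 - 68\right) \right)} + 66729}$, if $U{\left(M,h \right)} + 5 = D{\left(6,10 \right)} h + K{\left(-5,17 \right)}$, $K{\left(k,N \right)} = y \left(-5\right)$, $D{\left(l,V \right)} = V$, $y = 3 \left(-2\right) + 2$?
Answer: $\frac{1}{42984} \approx 2.3264 \cdot 10^{-5}$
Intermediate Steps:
$y = -4$ ($y = -6 + 2 = -4$)
$K{\left(k,N \right)} = 20$ ($K{\left(k,N \right)} = \left(-4\right) \left(-5\right) = 20$)
$U{\left(M,h \right)} = 15 + 10 h$ ($U{\left(M,h \right)} = -5 + \left(10 h + 20\right) = -5 + \left(20 + 10 h\right) = 15 + 10 h$)
$\frac{1}{U{\left(-252,\left(-100 + 1\right) \left(92 - 68\right) \right)} + 66729} = \frac{1}{\left(15 + 10 \left(-100 + 1\right) \left(92 - 68\right)\right) + 66729} = \frac{1}{\left(15 + 10 \left(\left(-99\right) 24\right)\right) + 66729} = \frac{1}{\left(15 + 10 \left(-2376\right)\right) + 66729} = \frac{1}{\left(15 - 23760\right) + 66729} = \frac{1}{-23745 + 66729} = \frac{1}{42984}$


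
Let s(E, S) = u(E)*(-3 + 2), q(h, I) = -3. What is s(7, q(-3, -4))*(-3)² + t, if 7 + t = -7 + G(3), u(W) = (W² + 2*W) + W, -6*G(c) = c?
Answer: -1289/2 ≈ -644.50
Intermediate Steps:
G(c) = -c/6
u(W) = W² + 3*W
s(E, S) = -E*(3 + E) (s(E, S) = (E*(3 + E))*(-3 + 2) = (E*(3 + E))*(-1) = -E*(3 + E))
t = -29/2 (t = -7 + (-7 - ⅙*3) = -7 + (-7 - ½) = -7 - 15/2 = -29/2 ≈ -14.500)
s(7, q(-3, -4))*(-3)² + t = -1*7*(3 + 7)*(-3)² - 29/2 = -1*7*10*9 - 29/2 = -70*9 - 29/2 = -630 - 29/2 = -1289/2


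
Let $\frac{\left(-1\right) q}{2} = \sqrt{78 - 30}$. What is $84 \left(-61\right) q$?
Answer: $40992 \sqrt{3} \approx 71000.0$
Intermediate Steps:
$q = - 8 \sqrt{3}$ ($q = - 2 \sqrt{78 - 30} = - 2 \sqrt{48} = - 2 \cdot 4 \sqrt{3} = - 8 \sqrt{3} \approx -13.856$)
$84 \left(-61\right) q = 84 \left(-61\right) \left(- 8 \sqrt{3}\right) = - 5124 \left(- 8 \sqrt{3}\right) = 40992 \sqrt{3}$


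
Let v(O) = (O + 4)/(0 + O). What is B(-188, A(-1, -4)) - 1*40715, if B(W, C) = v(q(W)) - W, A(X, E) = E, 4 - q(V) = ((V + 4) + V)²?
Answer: -1401996971/34595 ≈ -40526.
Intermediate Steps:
q(V) = 4 - (4 + 2*V)² (q(V) = 4 - ((V + 4) + V)² = 4 - ((4 + V) + V)² = 4 - (4 + 2*V)²)
v(O) = (4 + O)/O
B(W, C) = -W + (8 - 4*(2 + W)²)/(4 - 4*(2 + W)²) (B(W, C) = (4 + (4 - 4*(2 + W)²))/(4 - 4*(2 + W)²) - W = (8 - 4*(2 + W)²)/(4 - 4*(2 + W)²) - W = -W + (8 - 4*(2 + W)²)/(4 - 4*(2 + W)²))
B(-188, A(-1, -4)) - 1*40715 = (2 - 188 - 1*(-188)³ - 3*(-188)²)/(3 + (-188)² + 4*(-188)) - 1*40715 = (2 - 188 - 1*(-6644672) - 3*35344)/(3 + 35344 - 752) - 40715 = (2 - 188 + 6644672 - 106032)/34595 - 40715 = (1/34595)*6538454 - 40715 = 6538454/34595 - 40715 = -1401996971/34595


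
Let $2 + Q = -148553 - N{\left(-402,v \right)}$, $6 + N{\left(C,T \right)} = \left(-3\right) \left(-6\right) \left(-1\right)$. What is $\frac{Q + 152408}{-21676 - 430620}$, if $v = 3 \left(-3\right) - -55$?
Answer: $- \frac{3877}{452296} \approx -0.0085718$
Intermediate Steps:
$v = 46$ ($v = -9 + 55 = 46$)
$N{\left(C,T \right)} = -24$ ($N{\left(C,T \right)} = -6 + \left(-3\right) \left(-6\right) \left(-1\right) = -6 + 18 \left(-1\right) = -6 - 18 = -24$)
$Q = -148531$ ($Q = -2 - 148529 = -148531$)
$\frac{Q + 152408}{-21676 - 430620} = \frac{-148531 + 152408}{-21676 - 430620} = \frac{3877}{-452296} = 3877 \left(- \frac{1}{452296}\right) = - \frac{3877}{452296}$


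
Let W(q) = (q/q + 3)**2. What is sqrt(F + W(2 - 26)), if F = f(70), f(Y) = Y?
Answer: sqrt(86) ≈ 9.2736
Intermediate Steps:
F = 70
W(q) = 16 (W(q) = (1 + 3)**2 = 4**2 = 16)
sqrt(F + W(2 - 26)) = sqrt(70 + 16) = sqrt(86)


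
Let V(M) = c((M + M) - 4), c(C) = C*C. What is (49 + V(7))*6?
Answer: 894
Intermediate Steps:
c(C) = C²
V(M) = (-4 + 2*M)² (V(M) = ((M + M) - 4)² = (2*M - 4)² = (-4 + 2*M)²)
(49 + V(7))*6 = (49 + 4*(-2 + 7)²)*6 = (49 + 4*5²)*6 = (49 + 4*25)*6 = (49 + 100)*6 = 149*6 = 894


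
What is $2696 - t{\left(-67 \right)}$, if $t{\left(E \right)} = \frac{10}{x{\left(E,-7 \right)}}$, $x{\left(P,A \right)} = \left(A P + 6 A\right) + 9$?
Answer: $\frac{587723}{218} \approx 2696.0$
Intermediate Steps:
$x{\left(P,A \right)} = 9 + 6 A + A P$ ($x{\left(P,A \right)} = \left(6 A + A P\right) + 9 = 9 + 6 A + A P$)
$t{\left(E \right)} = \frac{10}{-33 - 7 E}$ ($t{\left(E \right)} = \frac{10}{9 + 6 \left(-7\right) - 7 E} = \frac{10}{9 - 42 - 7 E} = \frac{10}{-33 - 7 E}$)
$2696 - t{\left(-67 \right)} = 2696 - - \frac{10}{33 + 7 \left(-67\right)} = 2696 - - \frac{10}{33 - 469} = 2696 - - \frac{10}{-436} = 2696 - \left(-10\right) \left(- \frac{1}{436}\right) = 2696 - \frac{5}{218} = \frac{587723}{218}$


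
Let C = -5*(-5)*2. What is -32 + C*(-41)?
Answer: -2082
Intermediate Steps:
C = 50 (C = 25*2 = 50)
-32 + C*(-41) = -32 + 50*(-41) = -32 - 2050 = -2082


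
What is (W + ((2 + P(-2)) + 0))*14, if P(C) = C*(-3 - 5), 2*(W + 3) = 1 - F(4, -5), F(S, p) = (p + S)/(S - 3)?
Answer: 224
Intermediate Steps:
F(S, p) = (S + p)/(-3 + S)
W = -2 (W = -3 + (1 - (4 - 5)/(-3 + 4))/2 = -3 + (1 - (-1)/1)/2 = -3 + (1 - (-1))/2 = -3 + (1 - 1*(-1))/2 = -3 + (1 + 1)/2 = -3 + (½)*2 = -3 + 1 = -2)
P(C) = -8*C (P(C) = C*(-8) = -8*C)
(W + ((2 + P(-2)) + 0))*14 = (-2 + ((2 - 8*(-2)) + 0))*14 = (-2 + ((2 + 16) + 0))*14 = (-2 + (18 + 0))*14 = (-2 + 18)*14 = 16*14 = 224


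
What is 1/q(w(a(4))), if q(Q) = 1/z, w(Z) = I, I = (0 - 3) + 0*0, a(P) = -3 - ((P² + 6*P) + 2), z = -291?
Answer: -291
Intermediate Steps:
a(P) = -5 - P² - 6*P (a(P) = -3 - (2 + P² + 6*P) = -3 + (-2 - P² - 6*P) = -5 - P² - 6*P)
I = -3 (I = -3 + 0 = -3)
w(Z) = -3
q(Q) = -1/291 (q(Q) = 1/(-291) = -1/291)
1/q(w(a(4))) = 1/(-1/291) = -291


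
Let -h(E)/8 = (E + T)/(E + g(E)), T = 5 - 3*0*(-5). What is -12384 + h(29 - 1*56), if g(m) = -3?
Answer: -185848/15 ≈ -12390.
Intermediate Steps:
T = 5 (T = 5 + 0*(-5) = 5 + 0 = 5)
h(E) = -8*(5 + E)/(-3 + E) (h(E) = -8*(E + 5)/(E - 3) = -8*(5 + E)/(-3 + E))
-12384 + h(29 - 1*56) = -12384 + 8*(-5 - (29 - 1*56))/(-3 + (29 - 1*56)) = -12384 + 8*(-5 - (29 - 56))/(-3 + (29 - 56)) = -12384 + 8*(-5 - 1*(-27))/(-3 - 27) = -12384 + 8*(-5 + 27)/(-30) = -12384 + 8*(-1/30)*22 = -12384 - 88/15 = -185848/15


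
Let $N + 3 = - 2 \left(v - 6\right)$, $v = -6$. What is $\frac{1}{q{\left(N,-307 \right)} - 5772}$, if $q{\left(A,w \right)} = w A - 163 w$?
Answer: $\frac{1}{37822} \approx 2.644 \cdot 10^{-5}$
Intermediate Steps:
$N = 21$ ($N = -3 - 2 \left(-6 - 6\right) = -3 - -24 = -3 + 24 = 21$)
$q{\left(A,w \right)} = - 163 w + A w$ ($q{\left(A,w \right)} = A w - 163 w = - 163 w + A w$)
$\frac{1}{q{\left(N,-307 \right)} - 5772} = \frac{1}{- 307 \left(-163 + 21\right) - 5772} = \frac{1}{\left(-307\right) \left(-142\right) - 5772} = \frac{1}{43594 - 5772} = \frac{1}{37822}$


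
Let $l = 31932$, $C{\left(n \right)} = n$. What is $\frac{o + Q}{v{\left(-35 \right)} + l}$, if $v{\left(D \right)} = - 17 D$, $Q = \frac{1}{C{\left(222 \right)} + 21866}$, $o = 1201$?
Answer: $\frac{26527689}{718456376} \approx 0.036923$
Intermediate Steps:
$Q = \frac{1}{22088}$ ($Q = \frac{1}{222 + 21866} = \frac{1}{22088} \approx 4.5273 \cdot 10^{-5}$)
$\frac{o + Q}{v{\left(-35 \right)} + l} = \frac{1201 + \frac{1}{22088}}{\left(-17\right) \left(-35\right) + 31932} = \frac{26527689}{22088 \left(595 + 31932\right)} = \frac{26527689}{22088 \cdot 32527} = \frac{26527689}{22088} \cdot \frac{1}{32527} = \frac{26527689}{718456376}$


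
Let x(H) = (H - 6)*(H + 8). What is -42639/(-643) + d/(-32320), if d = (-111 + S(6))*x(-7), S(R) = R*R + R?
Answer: 1377515709/20781760 ≈ 66.285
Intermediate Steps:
S(R) = R + R² (S(R) = R² + R = R + R²)
x(H) = (-6 + H)*(8 + H)
d = 897 (d = (-111 + 6*(1 + 6))*(-48 + (-7)² + 2*(-7)) = (-111 + 6*7)*(-48 + 49 - 14) = (-111 + 42)*(-13) = -69*(-13) = 897)
-42639/(-643) + d/(-32320) = -42639/(-643) + 897/(-32320) = -42639*(-1/643) + 897*(-1/32320) = 42639/643 - 897/32320 = 1377515709/20781760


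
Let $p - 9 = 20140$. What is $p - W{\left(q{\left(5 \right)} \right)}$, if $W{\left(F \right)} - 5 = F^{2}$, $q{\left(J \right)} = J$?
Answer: $20119$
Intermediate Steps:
$p = 20149$ ($p = 9 + 20140 = 20149$)
$W{\left(F \right)} = 5 + F^{2}$
$p - W{\left(q{\left(5 \right)} \right)} = 20149 - \left(5 + 5^{2}\right) = 20149 - \left(5 + 25\right) = 20149 - 30 = 20119$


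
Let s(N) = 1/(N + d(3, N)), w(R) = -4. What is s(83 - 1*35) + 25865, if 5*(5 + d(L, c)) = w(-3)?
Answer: 5457520/211 ≈ 25865.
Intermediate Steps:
d(L, c) = -29/5 (d(L, c) = -5 + (1/5)*(-4) = -5 - 4/5 = -29/5)
s(N) = 1/(-29/5 + N) (s(N) = 1/(N - 29/5) = 1/(-29/5 + N))
s(83 - 1*35) + 25865 = 5/(-29 + 5*(83 - 1*35)) + 25865 = 5/(-29 + 5*(83 - 35)) + 25865 = 5/(-29 + 5*48) + 25865 = 5/(-29 + 240) + 25865 = 5/211 + 25865 = 5457520/211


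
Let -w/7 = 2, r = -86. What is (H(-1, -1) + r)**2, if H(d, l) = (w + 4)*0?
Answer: 7396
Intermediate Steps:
w = -14 (w = -7*2 = -14)
H(d, l) = 0 (H(d, l) = (-14 + 4)*0 = -10*0 = 0)
(H(-1, -1) + r)**2 = (0 - 86)**2 = (-86)**2 = 7396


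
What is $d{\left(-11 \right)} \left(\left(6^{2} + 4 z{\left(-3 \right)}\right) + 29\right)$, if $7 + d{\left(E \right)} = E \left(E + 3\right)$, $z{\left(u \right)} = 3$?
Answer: $6237$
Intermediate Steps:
$d{\left(E \right)} = -7 + E \left(3 + E\right)$ ($d{\left(E \right)} = -7 + E \left(E + 3\right) = -7 + E \left(3 + E\right)$)
$d{\left(-11 \right)} \left(\left(6^{2} + 4 z{\left(-3 \right)}\right) + 29\right) = \left(-7 + \left(-11\right)^{2} + 3 \left(-11\right)\right) \left(\left(6^{2} + 4 \cdot 3\right) + 29\right) = \left(-7 + 121 - 33\right) \left(\left(36 + 12\right) + 29\right) = 81 \left(48 + 29\right) = 81 \cdot 77 = 6237$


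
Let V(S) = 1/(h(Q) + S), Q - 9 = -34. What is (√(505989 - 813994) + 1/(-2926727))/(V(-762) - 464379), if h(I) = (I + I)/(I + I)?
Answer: 761/1034283137209340 - 761*I*√308005/353392420 ≈ 7.3578e-13 - 0.0011951*I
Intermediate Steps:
Q = -25 (Q = 9 - 34 = -25)
h(I) = 1 (h(I) = (2*I)/((2*I)) = (2*I)*(1/(2*I)) = 1)
V(S) = 1/(1 + S)
(√(505989 - 813994) + 1/(-2926727))/(V(-762) - 464379) = (√(505989 - 813994) + 1/(-2926727))/(1/(1 - 762) - 464379) = (√(-308005) - 1/2926727)/(1/(-761) - 464379) = (I*√308005 - 1/2926727)/(-1/761 - 464379) = (-1/2926727 + I*√308005)/(-353392420/761) = (-1/2926727 + I*√308005)*(-761/353392420) = 761/1034283137209340 - 761*I*√308005/353392420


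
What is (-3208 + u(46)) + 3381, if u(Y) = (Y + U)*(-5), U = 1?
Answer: -62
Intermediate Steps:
u(Y) = -5 - 5*Y (u(Y) = (Y + 1)*(-5) = (1 + Y)*(-5) = -5 - 5*Y)
(-3208 + u(46)) + 3381 = (-3208 + (-5 - 5*46)) + 3381 = (-3208 + (-5 - 230)) + 3381 = (-3208 - 235) + 3381 = -3443 + 3381 = -62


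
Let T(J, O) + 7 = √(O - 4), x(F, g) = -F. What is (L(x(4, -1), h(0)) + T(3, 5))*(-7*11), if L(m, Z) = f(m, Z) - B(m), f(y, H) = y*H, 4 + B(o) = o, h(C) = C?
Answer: -154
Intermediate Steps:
B(o) = -4 + o
T(J, O) = -7 + √(-4 + O) (T(J, O) = -7 + √(O - 4) = -7 + √(-4 + O))
f(y, H) = H*y
L(m, Z) = 4 - m + Z*m (L(m, Z) = Z*m - (-4 + m) = Z*m + (4 - m) = 4 - m + Z*m)
(L(x(4, -1), h(0)) + T(3, 5))*(-7*11) = ((4 - (-1)*4 + 0*(-1*4)) + (-7 + √(-4 + 5)))*(-7*11) = ((4 - 1*(-4) + 0*(-4)) + (-7 + √1))*(-77) = ((4 + 4 + 0) + (-7 + 1))*(-77) = (8 - 6)*(-77) = 2*(-77) = -154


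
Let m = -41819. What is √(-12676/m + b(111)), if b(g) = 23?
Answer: √40753159147/41819 ≈ 4.8273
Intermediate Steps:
√(-12676/m + b(111)) = √(-12676/(-41819) + 23) = √(-12676*(-1/41819) + 23) = √(12676/41819 + 23) = √(974513/41819) = √40753159147/41819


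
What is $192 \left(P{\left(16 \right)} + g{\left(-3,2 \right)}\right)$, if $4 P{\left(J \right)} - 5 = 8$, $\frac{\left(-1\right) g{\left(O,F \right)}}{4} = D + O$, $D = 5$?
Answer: $-912$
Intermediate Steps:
$g{\left(O,F \right)} = -20 - 4 O$ ($g{\left(O,F \right)} = - 4 \left(5 + O\right) = -20 - 4 O$)
$P{\left(J \right)} = \frac{13}{4}$ ($P{\left(J \right)} = \frac{5}{4} + \frac{1}{4} \cdot 8 = \frac{5}{4} + 2 = \frac{13}{4}$)
$192 \left(P{\left(16 \right)} + g{\left(-3,2 \right)}\right) = 192 \left(\frac{13}{4} - 8\right) = 192 \left(- \frac{19}{4}\right) = -912$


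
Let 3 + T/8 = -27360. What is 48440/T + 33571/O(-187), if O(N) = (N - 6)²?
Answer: 99008654/145606341 ≈ 0.67997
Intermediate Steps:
T = -218904 (T = -24 + 8*(-27360) = -24 - 218880 = -218904)
O(N) = (-6 + N)²
48440/T + 33571/O(-187) = 48440/(-218904) + 33571/((-6 - 187)²) = 48440*(-1/218904) + 33571/((-193)²) = -865/3909 + 33571/37249 = 99008654/145606341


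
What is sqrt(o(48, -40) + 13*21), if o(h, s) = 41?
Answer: sqrt(314) ≈ 17.720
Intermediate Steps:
sqrt(o(48, -40) + 13*21) = sqrt(41 + 13*21) = sqrt(41 + 273) = sqrt(314)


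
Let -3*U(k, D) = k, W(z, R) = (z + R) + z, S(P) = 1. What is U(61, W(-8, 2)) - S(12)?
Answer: -64/3 ≈ -21.333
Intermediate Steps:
W(z, R) = R + 2*z (W(z, R) = (R + z) + z = R + 2*z)
U(k, D) = -k/3
U(61, W(-8, 2)) - S(12) = -⅓*61 - 1*1 = -61/3 - 1 = -64/3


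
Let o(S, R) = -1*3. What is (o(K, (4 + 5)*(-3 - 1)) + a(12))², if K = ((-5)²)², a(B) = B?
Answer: 81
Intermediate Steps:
K = 625 (K = 25² = 625)
o(S, R) = -3
(o(K, (4 + 5)*(-3 - 1)) + a(12))² = (-3 + 12)² = 9² = 81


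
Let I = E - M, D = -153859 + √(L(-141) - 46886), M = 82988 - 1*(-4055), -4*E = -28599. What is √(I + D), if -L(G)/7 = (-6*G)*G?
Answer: √(-935009 + 56*√4021)/2 ≈ 482.56*I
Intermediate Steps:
E = 28599/4 (E = -¼*(-28599) = 28599/4 ≈ 7149.8)
M = 87043 (M = 82988 + 4055 = 87043)
L(G) = 42*G² (L(G) = -7*(-6*G)*G = -(-42)*G² = 42*G²)
D = -153859 + 14*√4021 (D = -153859 + √(42*(-141)² - 46886) = -153859 + √(42*19881 - 46886) = -153859 + √(835002 - 46886) = -153859 + √788116 = -153859 + 14*√4021 ≈ -1.5297e+5)
I = -319573/4 (I = 28599/4 - 1*87043 = 28599/4 - 87043 = -319573/4 ≈ -79893.)
√(I + D) = √(-319573/4 + (-153859 + 14*√4021)) = √(-935009/4 + 14*√4021)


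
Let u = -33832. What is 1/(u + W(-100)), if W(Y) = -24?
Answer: -1/33856 ≈ -2.9537e-5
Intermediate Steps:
1/(u + W(-100)) = 1/(-33832 - 24) = 1/(-33856) = -1/33856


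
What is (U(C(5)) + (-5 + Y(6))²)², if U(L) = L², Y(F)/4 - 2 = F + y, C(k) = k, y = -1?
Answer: 306916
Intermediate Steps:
Y(F) = 4 + 4*F (Y(F) = 8 + 4*(F - 1) = 8 + 4*(-1 + F) = 8 + (-4 + 4*F) = 4 + 4*F)
(U(C(5)) + (-5 + Y(6))²)² = (5² + (-5 + (4 + 4*6))²)² = (25 + (-5 + (4 + 24))²)² = (25 + (-5 + 28)²)² = (25 + 23²)² = (25 + 529)² = 554² = 306916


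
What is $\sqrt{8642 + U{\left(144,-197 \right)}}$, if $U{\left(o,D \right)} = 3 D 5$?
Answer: $11 \sqrt{47} \approx 75.412$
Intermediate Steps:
$U{\left(o,D \right)} = 15 D$
$\sqrt{8642 + U{\left(144,-197 \right)}} = \sqrt{8642 + 15 \left(-197\right)} = \sqrt{8642 - 2955} = \sqrt{5687} = 11 \sqrt{47}$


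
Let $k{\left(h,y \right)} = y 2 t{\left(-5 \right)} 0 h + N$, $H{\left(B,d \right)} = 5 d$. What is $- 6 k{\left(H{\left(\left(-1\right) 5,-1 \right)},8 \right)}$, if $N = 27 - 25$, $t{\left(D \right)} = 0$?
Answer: $-12$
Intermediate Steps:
$N = 2$ ($N = 27 - 25 = 2$)
$k{\left(h,y \right)} = 2$ ($k{\left(h,y \right)} = y 2 \cdot 0 \cdot 0 h + 2 = y 0 \cdot 0 h + 2 = 0 \cdot 0 h + 2 = 0 h + 2 = 0 + 2 = 2$)
$- 6 k{\left(H{\left(\left(-1\right) 5,-1 \right)},8 \right)} = \left(-6\right) 2 = -12$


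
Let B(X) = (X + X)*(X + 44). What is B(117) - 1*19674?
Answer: 18000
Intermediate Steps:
B(X) = 2*X*(44 + X) (B(X) = (2*X)*(44 + X) = 2*X*(44 + X))
B(117) - 1*19674 = 2*117*(44 + 117) - 1*19674 = 2*117*161 - 19674 = 37674 - 19674 = 18000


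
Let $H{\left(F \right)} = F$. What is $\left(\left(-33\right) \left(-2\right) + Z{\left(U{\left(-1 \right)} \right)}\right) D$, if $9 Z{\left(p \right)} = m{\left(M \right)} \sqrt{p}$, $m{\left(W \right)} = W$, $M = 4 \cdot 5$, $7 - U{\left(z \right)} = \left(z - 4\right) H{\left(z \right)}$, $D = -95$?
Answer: $-6270 - \frac{1900 \sqrt{2}}{9} \approx -6568.6$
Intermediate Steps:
$U{\left(z \right)} = 7 - z \left(-4 + z\right)$ ($U{\left(z \right)} = 7 - \left(z - 4\right) z = 7 - \left(-4 + z\right) z = 7 - z \left(-4 + z\right)$)
$M = 20$
$Z{\left(p \right)} = \frac{20 \sqrt{p}}{9}$
$\left(\left(-33\right) \left(-2\right) + Z{\left(U{\left(-1 \right)} \right)}\right) D = \left(\left(-33\right) \left(-2\right) + \frac{20 \sqrt{7 - \left(-1\right)^{2} + 4 \left(-1\right)}}{9}\right) \left(-95\right) = \left(66 + \frac{20 \sqrt{7 - 1 - 4}}{9}\right) \left(-95\right) = \left(66 + \frac{20 \sqrt{2}}{9}\right) \left(-95\right) = -6270 - \frac{1900 \sqrt{2}}{9}$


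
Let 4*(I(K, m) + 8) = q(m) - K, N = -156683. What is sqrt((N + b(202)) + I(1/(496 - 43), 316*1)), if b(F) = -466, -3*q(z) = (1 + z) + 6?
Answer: I*sqrt(14335801986)/302 ≈ 396.46*I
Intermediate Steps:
q(z) = -7/3 - z/3 (q(z) = -((1 + z) + 6)/3 = -(7 + z)/3 = -7/3 - z/3)
I(K, m) = -103/12 - K/4 - m/12 (I(K, m) = -8 + ((-7/3 - m/3) - K)/4 = -8 + (-7/3 - K - m/3)/4 = -8 + (-7/12 - K/4 - m/12) = -103/12 - K/4 - m/12)
sqrt((N + b(202)) + I(1/(496 - 43), 316*1)) = sqrt((-156683 - 466) + (-103/12 - 1/(4*(496 - 43)) - 79/3)) = sqrt(-157149 + (-103/12 - 1/4/453 - 1/12*316)) = sqrt(-157149 + (-103/12 - 1/4*1/453 - 79/3)) = sqrt(-157149 + (-103/12 - 1/1812 - 79/3)) = sqrt(-157149 - 10545/302) = sqrt(-47469543/302) = I*sqrt(14335801986)/302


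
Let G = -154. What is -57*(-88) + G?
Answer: 4862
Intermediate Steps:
-57*(-88) + G = -57*(-88) - 154 = 5016 - 154 = 4862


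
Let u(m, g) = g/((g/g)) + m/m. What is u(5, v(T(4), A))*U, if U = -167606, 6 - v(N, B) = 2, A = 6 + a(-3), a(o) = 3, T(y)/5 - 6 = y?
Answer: -838030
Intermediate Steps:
T(y) = 30 + 5*y
A = 9 (A = 6 + 3 = 9)
v(N, B) = 4 (v(N, B) = 6 - 1*2 = 6 - 2 = 4)
u(m, g) = 1 + g (u(m, g) = g/1 + 1 = g*1 + 1 = g + 1 = 1 + g)
u(5, v(T(4), A))*U = (1 + 4)*(-167606) = 5*(-167606) = -838030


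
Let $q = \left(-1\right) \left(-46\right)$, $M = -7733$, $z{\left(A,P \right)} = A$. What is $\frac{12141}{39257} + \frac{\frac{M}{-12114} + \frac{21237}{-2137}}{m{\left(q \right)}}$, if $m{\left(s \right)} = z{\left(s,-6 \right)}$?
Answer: $\frac{217702515953}{2032540439652} \approx 0.10711$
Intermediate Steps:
$q = 46$
$m{\left(s \right)} = s$
$\frac{12141}{39257} + \frac{\frac{M}{-12114} + \frac{21237}{-2137}}{m{\left(q \right)}} = \frac{12141}{39257} + \frac{- \frac{7733}{-12114} + \frac{21237}{-2137}}{46} = 12141 \cdot \frac{1}{39257} + \left(\left(-7733\right) \left(- \frac{1}{12114}\right) + 21237 \left(- \frac{1}{2137}\right)\right) \frac{1}{46} = \frac{12141}{39257} + \left(\frac{7733}{12114} - \frac{21237}{2137}\right) \frac{1}{46} = \frac{12141}{39257} - \frac{10466939}{51775236} = \frac{217702515953}{2032540439652}$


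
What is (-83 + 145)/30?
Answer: 31/15 ≈ 2.0667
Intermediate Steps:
(-83 + 145)/30 = (1/30)*62 = 31/15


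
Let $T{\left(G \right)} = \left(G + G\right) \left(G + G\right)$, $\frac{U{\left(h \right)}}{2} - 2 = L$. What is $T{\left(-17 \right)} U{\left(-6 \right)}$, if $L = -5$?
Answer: $-6936$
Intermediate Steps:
$U{\left(h \right)} = -6$ ($U{\left(h \right)} = 4 + 2 \left(-5\right) = 4 - 10 = -6$)
$T{\left(G \right)} = 4 G^{2}$ ($T{\left(G \right)} = 2 G 2 G = 4 G^{2}$)
$T{\left(-17 \right)} U{\left(-6 \right)} = 4 \left(-17\right)^{2} \left(-6\right) = 4 \cdot 289 \left(-6\right) = 1156 \left(-6\right) = -6936$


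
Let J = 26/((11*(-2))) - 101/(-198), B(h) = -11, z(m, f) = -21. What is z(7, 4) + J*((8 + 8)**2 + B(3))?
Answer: -36743/198 ≈ -185.57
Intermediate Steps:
J = -133/198 (J = 26/(-22) - 101*(-1/198) = 26*(-1/22) + 101/198 = -13/11 + 101/198 = -133/198 ≈ -0.67172)
z(7, 4) + J*((8 + 8)**2 + B(3)) = -21 - 133*((8 + 8)**2 - 11)/198 = -21 - 133*(16**2 - 11)/198 = -21 - 133*(256 - 11)/198 = -21 - 133/198*245 = -21 - 32585/198 = -36743/198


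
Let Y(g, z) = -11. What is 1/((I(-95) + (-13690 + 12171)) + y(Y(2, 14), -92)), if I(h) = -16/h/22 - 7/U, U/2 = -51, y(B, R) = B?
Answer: -106590/163074569 ≈ -0.00065363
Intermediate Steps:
U = -102 (U = 2*(-51) = -102)
I(h) = 7/102 - 8/(11*h) (I(h) = -16/h/22 - 7/(-102) = -16/h*(1/22) - 7*(-1/102) = -8/(11*h) + 7/102 = 7/102 - 8/(11*h))
1/((I(-95) + (-13690 + 12171)) + y(Y(2, 14), -92)) = 1/(((1/1122)*(-816 + 77*(-95))/(-95) + (-13690 + 12171)) - 11) = 1/(((1/1122)*(-1/95)*(-816 - 7315) - 1519) - 11) = 1/(((1/1122)*(-1/95)*(-8131) - 1519) - 11) = 1/((8131/106590 - 1519) - 11) = 1/(-161902079/106590 - 11) = 1/(-163074569/106590) = -106590/163074569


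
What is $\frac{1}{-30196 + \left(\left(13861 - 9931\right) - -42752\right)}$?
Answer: $\frac{1}{16486} \approx 6.0658 \cdot 10^{-5}$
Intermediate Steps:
$\frac{1}{-30196 + \left(\left(13861 - 9931\right) - -42752\right)} = \frac{1}{-30196 + \left(3930 + 42752\right)} = \frac{1}{-30196 + 46682} = \frac{1}{16486}$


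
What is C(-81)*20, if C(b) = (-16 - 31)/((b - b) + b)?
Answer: 940/81 ≈ 11.605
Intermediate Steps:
C(b) = -47/b (C(b) = -47/(0 + b) = -47/b)
C(-81)*20 = -47/(-81)*20 = -47*(-1/81)*20 = (47/81)*20 = 940/81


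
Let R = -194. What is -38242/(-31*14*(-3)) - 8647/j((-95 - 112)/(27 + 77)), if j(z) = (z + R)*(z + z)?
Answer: -37039856459/915583977 ≈ -40.455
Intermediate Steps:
j(z) = 2*z*(-194 + z) (j(z) = (z - 194)*(z + z) = (-194 + z)*(2*z) = 2*z*(-194 + z))
-38242/(-31*14*(-3)) - 8647/j((-95 - 112)/(27 + 77)) = -38242/(-31*14*(-3)) - 8647*(27 + 77)/(2*(-194 + (-95 - 112)/(27 + 77))*(-95 - 112)) = -38242/((-434*(-3))) - 8647*(-52/(207*(-194 - 207/104))) = -38242/1302 - 8647*(-52/(207*(-194 - 207*1/104))) = -38242*1/1302 - 8647*(-52/(207*(-194 - 207/104))) = -19121/651 - 8647/(2*(-207/104)*(-20383/104)) = -19121/651 - 8647/4219281/5408 = -19121/651 - 8647*5408/4219281 = -19121/651 - 46762976/4219281 = -37039856459/915583977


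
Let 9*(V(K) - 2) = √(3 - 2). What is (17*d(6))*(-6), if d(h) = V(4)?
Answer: -646/3 ≈ -215.33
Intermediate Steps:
V(K) = 19/9 (V(K) = 2 + √(3 - 2)/9 = 2 + √1/9 = 2 + (⅑)*1 = 2 + ⅑ = 19/9)
d(h) = 19/9
(17*d(6))*(-6) = (17*(19/9))*(-6) = (323/9)*(-6) = -646/3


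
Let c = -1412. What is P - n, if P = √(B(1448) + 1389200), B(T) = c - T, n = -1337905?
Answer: 1337905 + 2*√346585 ≈ 1.3391e+6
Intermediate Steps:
B(T) = -1412 - T
P = 2*√346585 (P = √((-1412 - 1*1448) + 1389200) = √((-1412 - 1448) + 1389200) = √(-2860 + 1389200) = √1386340 = 2*√346585 ≈ 1177.4)
P - n = 2*√346585 - 1*(-1337905) = 2*√346585 + 1337905 = 1337905 + 2*√346585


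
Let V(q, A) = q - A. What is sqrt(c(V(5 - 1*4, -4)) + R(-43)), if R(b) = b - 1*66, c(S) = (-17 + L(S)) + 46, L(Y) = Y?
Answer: 5*I*sqrt(3) ≈ 8.6602*I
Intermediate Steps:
c(S) = 29 + S (c(S) = (-17 + S) + 46 = 29 + S)
R(b) = -66 + b (R(b) = b - 66 = -66 + b)
sqrt(c(V(5 - 1*4, -4)) + R(-43)) = sqrt((29 + ((5 - 1*4) - 1*(-4))) + (-66 - 43)) = sqrt((29 + ((5 - 4) + 4)) - 109) = sqrt((29 + (1 + 4)) - 109) = sqrt((29 + 5) - 109) = sqrt(34 - 109) = sqrt(-75) = 5*I*sqrt(3)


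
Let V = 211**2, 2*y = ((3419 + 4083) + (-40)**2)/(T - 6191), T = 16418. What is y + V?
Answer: 151773606/3409 ≈ 44521.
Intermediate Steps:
y = 1517/3409 (y = (((3419 + 4083) + (-40)**2)/(16418 - 6191))/2 = ((7502 + 1600)/10227)/2 = (9102*(1/10227))/2 = (1/2)*(3034/3409) = 1517/3409 ≈ 0.44500)
V = 44521
y + V = 1517/3409 + 44521 = 151773606/3409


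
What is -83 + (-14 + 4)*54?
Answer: -623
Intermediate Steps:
-83 + (-14 + 4)*54 = -83 - 10*54 = -83 - 540 = -623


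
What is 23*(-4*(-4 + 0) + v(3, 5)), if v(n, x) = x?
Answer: 483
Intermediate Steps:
23*(-4*(-4 + 0) + v(3, 5)) = 23*(-4*(-4 + 0) + 5) = 23*(-4*(-4) + 5) = 23*(16 + 5) = 23*21 = 483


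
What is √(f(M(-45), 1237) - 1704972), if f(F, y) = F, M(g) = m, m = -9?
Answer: I*√1704981 ≈ 1305.8*I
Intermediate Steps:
M(g) = -9
√(f(M(-45), 1237) - 1704972) = √(-9 - 1704972) = √(-1704981) = I*√1704981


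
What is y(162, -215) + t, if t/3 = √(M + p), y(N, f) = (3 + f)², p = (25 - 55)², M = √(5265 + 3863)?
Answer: 44944 + 3*√(900 + 2*√2282) ≈ 45039.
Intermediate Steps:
M = 2*√2282 (M = √9128 = 2*√2282 ≈ 95.541)
p = 900 (p = (-30)² = 900)
t = 3*√(900 + 2*√2282) (t = 3*√(2*√2282 + 900) = 3*√(900 + 2*√2282) ≈ 94.657)
y(162, -215) + t = (3 - 215)² + 3*√(900 + 2*√2282) = (-212)² + 3*√(900 + 2*√2282) = 44944 + 3*√(900 + 2*√2282)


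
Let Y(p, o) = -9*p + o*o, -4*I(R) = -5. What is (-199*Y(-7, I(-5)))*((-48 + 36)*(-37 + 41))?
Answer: 616701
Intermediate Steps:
I(R) = 5/4 (I(R) = -¼*(-5) = 5/4)
Y(p, o) = o² - 9*p (Y(p, o) = -9*p + o² = o² - 9*p)
(-199*Y(-7, I(-5)))*((-48 + 36)*(-37 + 41)) = (-199*((5/4)² - 9*(-7)))*((-48 + 36)*(-37 + 41)) = (-199*(25/16 + 63))*(-12*4) = -199*1033/16*(-48) = -205567/16*(-48) = 616701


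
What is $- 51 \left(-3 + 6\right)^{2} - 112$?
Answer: $-571$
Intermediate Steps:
$- 51 \left(-3 + 6\right)^{2} - 112 = - 51 \cdot 3^{2} - 112 = \left(-51\right) 9 - 112 = -459 - 112 = -571$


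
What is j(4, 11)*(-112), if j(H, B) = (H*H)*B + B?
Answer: -20944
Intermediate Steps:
j(H, B) = B + B*H² (j(H, B) = H²*B + B = B*H² + B = B + B*H²)
j(4, 11)*(-112) = (11*(1 + 4²))*(-112) = (11*(1 + 16))*(-112) = (11*17)*(-112) = 187*(-112) = -20944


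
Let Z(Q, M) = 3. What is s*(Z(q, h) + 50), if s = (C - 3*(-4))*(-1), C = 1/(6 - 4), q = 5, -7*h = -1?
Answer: -1325/2 ≈ -662.50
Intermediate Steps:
h = ⅐ (h = -⅐*(-1) = ⅐ ≈ 0.14286)
C = ½ (C = 1/2 = ½ ≈ 0.50000)
s = -25/2 (s = (½ - 3*(-4))*(-1) = (½ + 12)*(-1) = (25/2)*(-1) = -25/2 ≈ -12.500)
s*(Z(q, h) + 50) = -25*(3 + 50)/2 = -25/2*53 = -1325/2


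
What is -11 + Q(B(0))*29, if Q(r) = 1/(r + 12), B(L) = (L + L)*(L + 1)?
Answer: -103/12 ≈ -8.5833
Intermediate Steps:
B(L) = 2*L*(1 + L) (B(L) = (2*L)*(1 + L) = 2*L*(1 + L))
Q(r) = 1/(12 + r)
-11 + Q(B(0))*29 = -11 + 29/(12 + 2*0*(1 + 0)) = -11 + 29/(12 + 2*0*1) = -11 + 29/(12 + 0) = -11 + 29/12 = -103/12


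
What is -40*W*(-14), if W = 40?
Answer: 22400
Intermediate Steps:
-40*W*(-14) = -40*40*(-14) = -1600*(-14) = 22400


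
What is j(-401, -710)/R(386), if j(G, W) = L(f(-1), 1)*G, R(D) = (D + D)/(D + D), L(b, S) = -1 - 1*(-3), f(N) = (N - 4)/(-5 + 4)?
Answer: -802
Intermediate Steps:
f(N) = 4 - N (f(N) = (-4 + N)/(-1) = (-4 + N)*(-1) = 4 - N)
L(b, S) = 2 (L(b, S) = -1 + 3 = 2)
R(D) = 1 (R(D) = (2*D)/((2*D)) = (2*D)*(1/(2*D)) = 1)
j(G, W) = 2*G
j(-401, -710)/R(386) = (2*(-401))/1 = -802*1 = -802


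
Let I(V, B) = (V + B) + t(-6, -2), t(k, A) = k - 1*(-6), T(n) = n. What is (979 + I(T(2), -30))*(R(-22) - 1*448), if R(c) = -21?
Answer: -446019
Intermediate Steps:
t(k, A) = 6 + k (t(k, A) = k + 6 = 6 + k)
I(V, B) = B + V (I(V, B) = (V + B) + (6 - 6) = (B + V) + 0 = B + V)
(979 + I(T(2), -30))*(R(-22) - 1*448) = (979 + (-30 + 2))*(-21 - 1*448) = (979 - 28)*(-21 - 448) = 951*(-469) = -446019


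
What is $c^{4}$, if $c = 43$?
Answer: $3418801$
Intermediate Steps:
$c^{4} = 43^{4} = 3418801$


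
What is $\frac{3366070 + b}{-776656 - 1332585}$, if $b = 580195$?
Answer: $- \frac{3946265}{2109241} \approx -1.8709$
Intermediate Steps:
$\frac{3366070 + b}{-776656 - 1332585} = \frac{3366070 + 580195}{-776656 - 1332585} = \frac{3946265}{-2109241} = 3946265 \left(- \frac{1}{2109241}\right) = - \frac{3946265}{2109241}$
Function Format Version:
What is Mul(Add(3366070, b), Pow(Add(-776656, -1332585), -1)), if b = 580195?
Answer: Rational(-3946265, 2109241) ≈ -1.8709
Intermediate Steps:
Mul(Add(3366070, b), Pow(Add(-776656, -1332585), -1)) = Mul(Add(3366070, 580195), Pow(Add(-776656, -1332585), -1)) = Mul(3946265, Pow(-2109241, -1)) = Mul(3946265, Rational(-1, 2109241)) = Rational(-3946265, 2109241)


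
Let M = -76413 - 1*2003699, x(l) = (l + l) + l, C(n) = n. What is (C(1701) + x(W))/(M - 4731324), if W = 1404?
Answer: -5913/6811436 ≈ -0.00086810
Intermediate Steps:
x(l) = 3*l (x(l) = 2*l + l = 3*l)
M = -2080112 (M = -76413 - 2003699 = -2080112)
(C(1701) + x(W))/(M - 4731324) = (1701 + 3*1404)/(-2080112 - 4731324) = (1701 + 4212)/(-6811436) = 5913*(-1/6811436) = -5913/6811436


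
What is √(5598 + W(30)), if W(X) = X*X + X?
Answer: 8*√102 ≈ 80.796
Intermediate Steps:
W(X) = X + X² (W(X) = X² + X = X + X²)
√(5598 + W(30)) = √(5598 + 30*(1 + 30)) = √(5598 + 30*31) = √(5598 + 930) = √6528 = 8*√102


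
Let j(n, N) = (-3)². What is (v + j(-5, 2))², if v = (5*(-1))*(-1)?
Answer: 196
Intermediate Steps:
j(n, N) = 9
v = 5 (v = -5*(-1) = 5)
(v + j(-5, 2))² = (5 + 9)² = 14² = 196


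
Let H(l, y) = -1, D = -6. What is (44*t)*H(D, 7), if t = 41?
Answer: -1804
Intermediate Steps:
(44*t)*H(D, 7) = (44*41)*(-1) = 1804*(-1) = -1804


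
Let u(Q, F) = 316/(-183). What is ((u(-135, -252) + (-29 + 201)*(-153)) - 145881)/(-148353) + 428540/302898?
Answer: 3529882259171/1370542723317 ≈ 2.5755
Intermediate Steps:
u(Q, F) = -316/183 (u(Q, F) = 316*(-1/183) = -316/183)
((u(-135, -252) + (-29 + 201)*(-153)) - 145881)/(-148353) + 428540/302898 = ((-316/183 + (-29 + 201)*(-153)) - 145881)/(-148353) + 428540/302898 = ((-316/183 + 172*(-153)) - 145881)*(-1/148353) + 428540*(1/302898) = ((-316/183 - 26316) - 145881)*(-1/148353) + 214270/151449 = (-4816144/183 - 145881)*(-1/148353) + 214270/151449 = -31512367/183*(-1/148353) + 214270/151449 = 31512367/27148599 + 214270/151449 = 3529882259171/1370542723317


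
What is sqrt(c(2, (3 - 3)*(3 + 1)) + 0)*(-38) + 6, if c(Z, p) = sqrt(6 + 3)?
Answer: 6 - 38*sqrt(3) ≈ -59.818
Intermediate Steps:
c(Z, p) = 3 (c(Z, p) = sqrt(9) = 3)
sqrt(c(2, (3 - 3)*(3 + 1)) + 0)*(-38) + 6 = sqrt(3 + 0)*(-38) + 6 = sqrt(3)*(-38) + 6 = -38*sqrt(3) + 6 = 6 - 38*sqrt(3)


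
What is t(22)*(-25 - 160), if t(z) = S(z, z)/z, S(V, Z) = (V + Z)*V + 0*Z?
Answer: -8140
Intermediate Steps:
S(V, Z) = V*(V + Z) (S(V, Z) = V*(V + Z) + 0 = V*(V + Z))
t(z) = 2*z (t(z) = (z*(z + z))/z = (z*(2*z))/z = (2*z²)/z = 2*z)
t(22)*(-25 - 160) = (2*22)*(-25 - 160) = 44*(-185) = -8140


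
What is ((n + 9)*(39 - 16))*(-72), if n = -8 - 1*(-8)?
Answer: -14904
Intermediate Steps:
n = 0 (n = -8 + 8 = 0)
((n + 9)*(39 - 16))*(-72) = ((0 + 9)*(39 - 16))*(-72) = (9*23)*(-72) = 207*(-72) = -14904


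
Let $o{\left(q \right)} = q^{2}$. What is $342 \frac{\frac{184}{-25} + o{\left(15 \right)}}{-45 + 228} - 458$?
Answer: $- \frac{78176}{1525} \approx -51.263$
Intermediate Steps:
$342 \frac{\frac{184}{-25} + o{\left(15 \right)}}{-45 + 228} - 458 = 342 \frac{\frac{184}{-25} + 15^{2}}{-45 + 228} - 458 = 342 \frac{184 \left(- \frac{1}{25}\right) + 225}{183} - 458 = 342 \left(- \frac{184}{25} + 225\right) \frac{1}{183} - 458 = 342 \cdot \frac{5441}{25} \cdot \frac{1}{183} - 458 = 342 \cdot \frac{5441}{4575} - 458 = \frac{620274}{1525} - 458 = - \frac{78176}{1525}$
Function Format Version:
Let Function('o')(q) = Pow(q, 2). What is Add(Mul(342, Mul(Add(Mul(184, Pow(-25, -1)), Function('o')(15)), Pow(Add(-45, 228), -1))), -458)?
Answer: Rational(-78176, 1525) ≈ -51.263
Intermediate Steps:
Add(Mul(342, Mul(Add(Mul(184, Pow(-25, -1)), Function('o')(15)), Pow(Add(-45, 228), -1))), -458) = Add(Mul(342, Mul(Add(Mul(184, Pow(-25, -1)), Pow(15, 2)), Pow(Add(-45, 228), -1))), -458) = Add(Mul(342, Mul(Add(Mul(184, Rational(-1, 25)), 225), Pow(183, -1))), -458) = Add(Mul(342, Mul(Add(Rational(-184, 25), 225), Rational(1, 183))), -458) = Add(Mul(342, Mul(Rational(5441, 25), Rational(1, 183))), -458) = Add(Mul(342, Rational(5441, 4575)), -458) = Add(Rational(620274, 1525), -458) = Rational(-78176, 1525)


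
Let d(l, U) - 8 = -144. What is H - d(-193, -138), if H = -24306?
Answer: -24170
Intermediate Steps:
d(l, U) = -136 (d(l, U) = 8 - 144 = -136)
H - d(-193, -138) = -24306 - 1*(-136) = -24306 + 136 = -24170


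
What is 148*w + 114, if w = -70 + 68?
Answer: -182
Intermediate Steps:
w = -2
148*w + 114 = 148*(-2) + 114 = -296 + 114 = -182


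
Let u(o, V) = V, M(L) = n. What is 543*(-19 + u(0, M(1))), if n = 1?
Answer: -9774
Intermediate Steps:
M(L) = 1
543*(-19 + u(0, M(1))) = 543*(-19 + 1) = 543*(-18) = -9774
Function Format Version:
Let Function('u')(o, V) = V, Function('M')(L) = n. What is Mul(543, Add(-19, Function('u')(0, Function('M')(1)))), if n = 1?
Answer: -9774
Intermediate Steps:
Function('M')(L) = 1
Mul(543, Add(-19, Function('u')(0, Function('M')(1)))) = Mul(543, Add(-19, 1)) = Mul(543, -18) = -9774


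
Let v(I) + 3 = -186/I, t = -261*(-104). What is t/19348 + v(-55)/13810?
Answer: 5154407877/3673943350 ≈ 1.4030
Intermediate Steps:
t = 27144
v(I) = -3 - 186/I
t/19348 + v(-55)/13810 = 27144/19348 + (-3 - 186/(-55))/13810 = 27144*(1/19348) + (-3 - 186*(-1/55))*(1/13810) = 6786/4837 + (-3 + 186/55)*(1/13810) = 6786/4837 + (21/55)*(1/13810) = 6786/4837 + 21/759550 = 5154407877/3673943350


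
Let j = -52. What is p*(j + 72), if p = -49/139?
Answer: -980/139 ≈ -7.0504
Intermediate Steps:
p = -49/139 (p = -49*1/139 = -49/139 ≈ -0.35252)
p*(j + 72) = -49*(-52 + 72)/139 = -49/139*20 = -980/139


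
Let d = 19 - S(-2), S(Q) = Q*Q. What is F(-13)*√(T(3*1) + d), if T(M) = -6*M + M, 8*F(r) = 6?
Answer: 0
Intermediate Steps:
F(r) = ¾ (F(r) = (⅛)*6 = ¾)
S(Q) = Q²
T(M) = -5*M
d = 15 (d = 19 - 1*(-2)² = 19 - 1*4 = 19 - 4 = 15)
F(-13)*√(T(3*1) + d) = 3*√(-15 + 15)/4 = 3*√0/4 = (¾)*0 = 0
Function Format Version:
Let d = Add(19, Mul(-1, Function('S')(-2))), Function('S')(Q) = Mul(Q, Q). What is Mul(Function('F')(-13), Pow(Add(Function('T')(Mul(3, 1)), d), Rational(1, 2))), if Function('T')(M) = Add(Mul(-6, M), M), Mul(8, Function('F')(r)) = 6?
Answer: 0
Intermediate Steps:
Function('F')(r) = Rational(3, 4) (Function('F')(r) = Mul(Rational(1, 8), 6) = Rational(3, 4))
Function('S')(Q) = Pow(Q, 2)
Function('T')(M) = Mul(-5, M)
d = 15 (d = Add(19, Mul(-1, Pow(-2, 2))) = Add(19, Mul(-1, 4)) = Add(19, -4) = 15)
Mul(Function('F')(-13), Pow(Add(Function('T')(Mul(3, 1)), d), Rational(1, 2))) = Mul(Rational(3, 4), Pow(Add(Mul(-5, Mul(3, 1)), 15), Rational(1, 2))) = Mul(Rational(3, 4), Pow(Add(Mul(-5, 3), 15), Rational(1, 2))) = Mul(Rational(3, 4), Pow(Add(-15, 15), Rational(1, 2))) = Mul(Rational(3, 4), Pow(0, Rational(1, 2))) = Mul(Rational(3, 4), 0) = 0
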